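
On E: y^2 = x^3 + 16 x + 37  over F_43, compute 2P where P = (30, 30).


Doubling: s = (3 x1^2 + a) / (2 y1)
s = (3*30^2 + 16) / (2*30) mod 43 = 8
x3 = s^2 - 2 x1 mod 43 = 8^2 - 2*30 = 4
y3 = s (x1 - x3) - y1 mod 43 = 8 * (30 - 4) - 30 = 6

2P = (4, 6)


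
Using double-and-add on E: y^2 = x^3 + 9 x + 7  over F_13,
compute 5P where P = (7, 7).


k = 5 = 101_2 (binary, LSB first: 101)
Double-and-add from P = (7, 7):
  bit 0 = 1: acc = O + (7, 7) = (7, 7)
  bit 1 = 0: acc unchanged = (7, 7)
  bit 2 = 1: acc = (7, 7) + (3, 3) = (4, 9)

5P = (4, 9)


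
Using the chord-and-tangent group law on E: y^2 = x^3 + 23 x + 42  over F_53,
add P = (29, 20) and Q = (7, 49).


P != Q, so use the chord formula.
s = (y2 - y1) / (x2 - x1) = (29) / (31) mod 53 = 30
x3 = s^2 - x1 - x2 mod 53 = 30^2 - 29 - 7 = 16
y3 = s (x1 - x3) - y1 mod 53 = 30 * (29 - 16) - 20 = 52

P + Q = (16, 52)


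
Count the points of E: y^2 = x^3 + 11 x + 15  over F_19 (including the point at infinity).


For each x in F_19, count y with y^2 = x^3 + 11 x + 15 mod 19:
  x = 2: RHS = 7, y in [8, 11]  -> 2 point(s)
  x = 4: RHS = 9, y in [3, 16]  -> 2 point(s)
  x = 5: RHS = 5, y in [9, 10]  -> 2 point(s)
  x = 7: RHS = 17, y in [6, 13]  -> 2 point(s)
  x = 8: RHS = 7, y in [8, 11]  -> 2 point(s)
  x = 9: RHS = 7, y in [8, 11]  -> 2 point(s)
  x = 10: RHS = 4, y in [2, 17]  -> 2 point(s)
  x = 11: RHS = 4, y in [2, 17]  -> 2 point(s)
  x = 14: RHS = 6, y in [5, 14]  -> 2 point(s)
  x = 17: RHS = 4, y in [2, 17]  -> 2 point(s)
Affine points: 20. Add the point at infinity: total = 21.

#E(F_19) = 21


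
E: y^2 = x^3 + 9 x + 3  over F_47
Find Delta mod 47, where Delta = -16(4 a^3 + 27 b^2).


4 a^3 + 27 b^2 = 4*9^3 + 27*3^2 = 2916 + 243 = 3159
Delta = -16 * (3159) = -50544
Delta mod 47 = 28

Delta = 28 (mod 47)


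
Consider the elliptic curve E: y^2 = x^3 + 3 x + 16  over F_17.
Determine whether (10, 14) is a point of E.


Check whether y^2 = x^3 + 3 x + 16 (mod 17) for (x, y) = (10, 14).
LHS: y^2 = 14^2 mod 17 = 9
RHS: x^3 + 3 x + 16 = 10^3 + 3*10 + 16 mod 17 = 9
LHS = RHS

Yes, on the curve


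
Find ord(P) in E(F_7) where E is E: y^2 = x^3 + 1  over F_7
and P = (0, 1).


Compute successive multiples of P until we hit O:
  1P = (0, 1)
  2P = (0, 6)
  3P = O

ord(P) = 3


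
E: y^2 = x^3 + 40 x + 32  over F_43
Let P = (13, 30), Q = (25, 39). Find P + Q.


P != Q, so use the chord formula.
s = (y2 - y1) / (x2 - x1) = (9) / (12) mod 43 = 33
x3 = s^2 - x1 - x2 mod 43 = 33^2 - 13 - 25 = 19
y3 = s (x1 - x3) - y1 mod 43 = 33 * (13 - 19) - 30 = 30

P + Q = (19, 30)


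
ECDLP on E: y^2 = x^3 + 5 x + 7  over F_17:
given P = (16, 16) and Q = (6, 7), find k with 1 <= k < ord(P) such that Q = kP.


Enumerate multiples of P until we hit Q = (6, 7):
  1P = (16, 16)
  2P = (1, 9)
  3P = (8, 7)
  4P = (11, 13)
  5P = (6, 7)
Match found at i = 5.

k = 5


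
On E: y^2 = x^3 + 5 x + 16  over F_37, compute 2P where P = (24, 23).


k = 2 = 10_2 (binary, LSB first: 01)
Double-and-add from P = (24, 23):
  bit 0 = 0: acc unchanged = O
  bit 1 = 1: acc = O + (10, 17) = (10, 17)

2P = (10, 17)


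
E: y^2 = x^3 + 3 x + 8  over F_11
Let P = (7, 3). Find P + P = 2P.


Doubling: s = (3 x1^2 + a) / (2 y1)
s = (3*7^2 + 3) / (2*3) mod 11 = 3
x3 = s^2 - 2 x1 mod 11 = 3^2 - 2*7 = 6
y3 = s (x1 - x3) - y1 mod 11 = 3 * (7 - 6) - 3 = 0

2P = (6, 0)


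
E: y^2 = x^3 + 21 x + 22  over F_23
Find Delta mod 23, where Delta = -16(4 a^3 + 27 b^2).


4 a^3 + 27 b^2 = 4*21^3 + 27*22^2 = 37044 + 13068 = 50112
Delta = -16 * (50112) = -801792
Delta mod 23 = 11

Delta = 11 (mod 23)


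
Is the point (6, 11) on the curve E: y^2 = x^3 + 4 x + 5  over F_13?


Check whether y^2 = x^3 + 4 x + 5 (mod 13) for (x, y) = (6, 11).
LHS: y^2 = 11^2 mod 13 = 4
RHS: x^3 + 4 x + 5 = 6^3 + 4*6 + 5 mod 13 = 11
LHS != RHS

No, not on the curve


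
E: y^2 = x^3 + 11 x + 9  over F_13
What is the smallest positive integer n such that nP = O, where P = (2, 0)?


Compute successive multiples of P until we hit O:
  1P = (2, 0)
  2P = O

ord(P) = 2


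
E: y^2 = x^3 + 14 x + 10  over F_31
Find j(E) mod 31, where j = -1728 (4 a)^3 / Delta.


Delta = -16(4 a^3 + 27 b^2) mod 31 = 13
-1728 * (4 a)^3 = -1728 * (4*14)^3 mod 31 = 8
j = 8 * 13^(-1) mod 31 = 3

j = 3 (mod 31)


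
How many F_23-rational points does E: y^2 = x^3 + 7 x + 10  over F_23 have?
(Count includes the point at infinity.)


For each x in F_23, count y with y^2 = x^3 + 7 x + 10 mod 23:
  x = 1: RHS = 18, y in [8, 15]  -> 2 point(s)
  x = 2: RHS = 9, y in [3, 20]  -> 2 point(s)
  x = 3: RHS = 12, y in [9, 14]  -> 2 point(s)
  x = 5: RHS = 9, y in [3, 20]  -> 2 point(s)
  x = 8: RHS = 3, y in [7, 16]  -> 2 point(s)
  x = 14: RHS = 0, y in [0]  -> 1 point(s)
  x = 16: RHS = 9, y in [3, 20]  -> 2 point(s)
  x = 20: RHS = 8, y in [10, 13]  -> 2 point(s)
  x = 22: RHS = 2, y in [5, 18]  -> 2 point(s)
Affine points: 17. Add the point at infinity: total = 18.

#E(F_23) = 18


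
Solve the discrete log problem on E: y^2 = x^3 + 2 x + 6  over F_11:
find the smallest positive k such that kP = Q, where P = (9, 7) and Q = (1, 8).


Enumerate multiples of P until we hit Q = (1, 8):
  1P = (9, 7)
  2P = (5, 8)
  3P = (6, 6)
  4P = (1, 3)
  5P = (4, 1)
  6P = (10, 5)
  7P = (7, 0)
  8P = (10, 6)
  9P = (4, 10)
  10P = (1, 8)
Match found at i = 10.

k = 10


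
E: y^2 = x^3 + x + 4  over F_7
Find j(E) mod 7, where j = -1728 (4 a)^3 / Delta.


Delta = -16(4 a^3 + 27 b^2) mod 7 = 3
-1728 * (4 a)^3 = -1728 * (4*1)^3 mod 7 = 1
j = 1 * 3^(-1) mod 7 = 5

j = 5 (mod 7)


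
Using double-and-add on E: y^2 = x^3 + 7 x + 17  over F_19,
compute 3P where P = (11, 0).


k = 3 = 11_2 (binary, LSB first: 11)
Double-and-add from P = (11, 0):
  bit 0 = 1: acc = O + (11, 0) = (11, 0)
  bit 1 = 1: acc = (11, 0) + O = (11, 0)

3P = (11, 0)


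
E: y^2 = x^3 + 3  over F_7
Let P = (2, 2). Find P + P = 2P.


Doubling: s = (3 x1^2 + a) / (2 y1)
s = (3*2^2 + 0) / (2*2) mod 7 = 3
x3 = s^2 - 2 x1 mod 7 = 3^2 - 2*2 = 5
y3 = s (x1 - x3) - y1 mod 7 = 3 * (2 - 5) - 2 = 3

2P = (5, 3)


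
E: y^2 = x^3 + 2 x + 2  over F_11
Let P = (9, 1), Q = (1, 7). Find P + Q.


P != Q, so use the chord formula.
s = (y2 - y1) / (x2 - x1) = (6) / (3) mod 11 = 2
x3 = s^2 - x1 - x2 mod 11 = 2^2 - 9 - 1 = 5
y3 = s (x1 - x3) - y1 mod 11 = 2 * (9 - 5) - 1 = 7

P + Q = (5, 7)


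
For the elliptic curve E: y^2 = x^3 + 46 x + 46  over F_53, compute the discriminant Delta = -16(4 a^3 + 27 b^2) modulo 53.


4 a^3 + 27 b^2 = 4*46^3 + 27*46^2 = 389344 + 57132 = 446476
Delta = -16 * (446476) = -7143616
Delta mod 53 = 42

Delta = 42 (mod 53)


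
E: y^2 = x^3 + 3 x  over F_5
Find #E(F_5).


For each x in F_5, count y with y^2 = x^3 + 3 x + 0 mod 5:
  x = 0: RHS = 0, y in [0]  -> 1 point(s)
  x = 1: RHS = 4, y in [2, 3]  -> 2 point(s)
  x = 2: RHS = 4, y in [2, 3]  -> 2 point(s)
  x = 3: RHS = 1, y in [1, 4]  -> 2 point(s)
  x = 4: RHS = 1, y in [1, 4]  -> 2 point(s)
Affine points: 9. Add the point at infinity: total = 10.

#E(F_5) = 10


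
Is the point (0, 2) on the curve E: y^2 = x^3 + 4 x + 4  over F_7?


Check whether y^2 = x^3 + 4 x + 4 (mod 7) for (x, y) = (0, 2).
LHS: y^2 = 2^2 mod 7 = 4
RHS: x^3 + 4 x + 4 = 0^3 + 4*0 + 4 mod 7 = 4
LHS = RHS

Yes, on the curve


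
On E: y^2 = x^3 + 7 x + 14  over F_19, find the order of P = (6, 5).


Compute successive multiples of P until we hit O:
  1P = (6, 5)
  2P = (11, 4)
  3P = (18, 5)
  4P = (14, 14)
  5P = (16, 17)
  6P = (3, 10)
  7P = (17, 7)
  8P = (2, 13)
  ... (continuing to 25P)
  25P = O

ord(P) = 25


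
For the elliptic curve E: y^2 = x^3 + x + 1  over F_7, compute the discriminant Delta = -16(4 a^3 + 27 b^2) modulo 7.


4 a^3 + 27 b^2 = 4*1^3 + 27*1^2 = 4 + 27 = 31
Delta = -16 * (31) = -496
Delta mod 7 = 1

Delta = 1 (mod 7)


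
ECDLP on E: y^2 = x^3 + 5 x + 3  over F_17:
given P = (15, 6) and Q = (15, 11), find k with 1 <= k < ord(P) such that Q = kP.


Enumerate multiples of P until we hit Q = (15, 11):
  1P = (15, 6)
  2P = (4, 11)
  3P = (2, 2)
  4P = (1, 14)
  5P = (10, 13)
  6P = (13, 15)
  7P = (5, 0)
  8P = (13, 2)
  9P = (10, 4)
  10P = (1, 3)
  11P = (2, 15)
  12P = (4, 6)
  13P = (15, 11)
Match found at i = 13.

k = 13


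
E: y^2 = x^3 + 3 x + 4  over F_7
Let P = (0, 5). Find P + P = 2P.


Doubling: s = (3 x1^2 + a) / (2 y1)
s = (3*0^2 + 3) / (2*5) mod 7 = 1
x3 = s^2 - 2 x1 mod 7 = 1^2 - 2*0 = 1
y3 = s (x1 - x3) - y1 mod 7 = 1 * (0 - 1) - 5 = 1

2P = (1, 1)


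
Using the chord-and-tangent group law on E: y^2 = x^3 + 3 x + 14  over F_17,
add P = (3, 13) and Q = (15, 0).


P != Q, so use the chord formula.
s = (y2 - y1) / (x2 - x1) = (4) / (12) mod 17 = 6
x3 = s^2 - x1 - x2 mod 17 = 6^2 - 3 - 15 = 1
y3 = s (x1 - x3) - y1 mod 17 = 6 * (3 - 1) - 13 = 16

P + Q = (1, 16)


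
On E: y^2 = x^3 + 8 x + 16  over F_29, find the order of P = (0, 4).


Compute successive multiples of P until we hit O:
  1P = (0, 4)
  2P = (1, 24)
  3P = (22, 20)
  4P = (14, 28)
  5P = (28, 6)
  6P = (5, 6)
  7P = (23, 10)
  8P = (7, 3)
  ... (continuing to 39P)
  39P = O

ord(P) = 39


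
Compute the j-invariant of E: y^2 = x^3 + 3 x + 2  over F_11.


Delta = -16(4 a^3 + 27 b^2) mod 11 = 9
-1728 * (4 a)^3 = -1728 * (4*3)^3 mod 11 = 10
j = 10 * 9^(-1) mod 11 = 6

j = 6 (mod 11)


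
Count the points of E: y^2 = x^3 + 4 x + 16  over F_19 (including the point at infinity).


For each x in F_19, count y with y^2 = x^3 + 4 x + 16 mod 19:
  x = 0: RHS = 16, y in [4, 15]  -> 2 point(s)
  x = 3: RHS = 17, y in [6, 13]  -> 2 point(s)
  x = 4: RHS = 1, y in [1, 18]  -> 2 point(s)
  x = 5: RHS = 9, y in [3, 16]  -> 2 point(s)
  x = 6: RHS = 9, y in [3, 16]  -> 2 point(s)
  x = 7: RHS = 7, y in [8, 11]  -> 2 point(s)
  x = 8: RHS = 9, y in [3, 16]  -> 2 point(s)
  x = 10: RHS = 11, y in [7, 12]  -> 2 point(s)
  x = 11: RHS = 4, y in [2, 17]  -> 2 point(s)
  x = 12: RHS = 6, y in [5, 14]  -> 2 point(s)
  x = 13: RHS = 4, y in [2, 17]  -> 2 point(s)
  x = 14: RHS = 4, y in [2, 17]  -> 2 point(s)
  x = 17: RHS = 0, y in [0]  -> 1 point(s)
  x = 18: RHS = 11, y in [7, 12]  -> 2 point(s)
Affine points: 27. Add the point at infinity: total = 28.

#E(F_19) = 28


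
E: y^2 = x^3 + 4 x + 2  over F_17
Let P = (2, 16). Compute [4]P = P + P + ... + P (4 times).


k = 4 = 100_2 (binary, LSB first: 001)
Double-and-add from P = (2, 16):
  bit 0 = 0: acc unchanged = O
  bit 1 = 0: acc unchanged = O
  bit 2 = 1: acc = O + (7, 4) = (7, 4)

4P = (7, 4)


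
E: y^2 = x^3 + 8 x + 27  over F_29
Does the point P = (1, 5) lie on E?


Check whether y^2 = x^3 + 8 x + 27 (mod 29) for (x, y) = (1, 5).
LHS: y^2 = 5^2 mod 29 = 25
RHS: x^3 + 8 x + 27 = 1^3 + 8*1 + 27 mod 29 = 7
LHS != RHS

No, not on the curve


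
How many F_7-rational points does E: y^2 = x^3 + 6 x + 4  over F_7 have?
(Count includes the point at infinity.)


For each x in F_7, count y with y^2 = x^3 + 6 x + 4 mod 7:
  x = 0: RHS = 4, y in [2, 5]  -> 2 point(s)
  x = 1: RHS = 4, y in [2, 5]  -> 2 point(s)
  x = 3: RHS = 0, y in [0]  -> 1 point(s)
  x = 4: RHS = 1, y in [1, 6]  -> 2 point(s)
  x = 6: RHS = 4, y in [2, 5]  -> 2 point(s)
Affine points: 9. Add the point at infinity: total = 10.

#E(F_7) = 10


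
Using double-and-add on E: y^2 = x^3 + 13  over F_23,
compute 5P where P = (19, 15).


k = 5 = 101_2 (binary, LSB first: 101)
Double-and-add from P = (19, 15):
  bit 0 = 1: acc = O + (19, 15) = (19, 15)
  bit 1 = 0: acc unchanged = (19, 15)
  bit 2 = 1: acc = (19, 15) + (5, 0) = (12, 4)

5P = (12, 4)


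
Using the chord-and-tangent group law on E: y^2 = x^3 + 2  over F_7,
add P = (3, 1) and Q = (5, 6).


P != Q, so use the chord formula.
s = (y2 - y1) / (x2 - x1) = (5) / (2) mod 7 = 6
x3 = s^2 - x1 - x2 mod 7 = 6^2 - 3 - 5 = 0
y3 = s (x1 - x3) - y1 mod 7 = 6 * (3 - 0) - 1 = 3

P + Q = (0, 3)


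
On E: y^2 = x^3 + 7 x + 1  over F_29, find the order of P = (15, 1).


Compute successive multiples of P until we hit O:
  1P = (15, 1)
  2P = (19, 27)
  3P = (1, 3)
  4P = (0, 1)
  5P = (14, 28)
  6P = (4, 21)
  7P = (3, 22)
  8P = (5, 25)
  ... (continuing to 33P)
  33P = O

ord(P) = 33


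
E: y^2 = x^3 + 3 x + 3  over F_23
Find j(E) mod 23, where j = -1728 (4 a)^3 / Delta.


Delta = -16(4 a^3 + 27 b^2) mod 23 = 19
-1728 * (4 a)^3 = -1728 * (4*3)^3 mod 23 = 14
j = 14 * 19^(-1) mod 23 = 8

j = 8 (mod 23)


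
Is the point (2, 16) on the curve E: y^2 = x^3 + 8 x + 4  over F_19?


Check whether y^2 = x^3 + 8 x + 4 (mod 19) for (x, y) = (2, 16).
LHS: y^2 = 16^2 mod 19 = 9
RHS: x^3 + 8 x + 4 = 2^3 + 8*2 + 4 mod 19 = 9
LHS = RHS

Yes, on the curve


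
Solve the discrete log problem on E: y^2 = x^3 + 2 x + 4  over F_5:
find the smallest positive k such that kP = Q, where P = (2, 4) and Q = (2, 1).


Enumerate multiples of P until we hit Q = (2, 1):
  1P = (2, 4)
  2P = (0, 2)
  3P = (4, 4)
  4P = (4, 1)
  5P = (0, 3)
  6P = (2, 1)
Match found at i = 6.

k = 6


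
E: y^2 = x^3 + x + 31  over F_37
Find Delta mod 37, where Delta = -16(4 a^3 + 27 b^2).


4 a^3 + 27 b^2 = 4*1^3 + 27*31^2 = 4 + 25947 = 25951
Delta = -16 * (25951) = -415216
Delta mod 37 = 35

Delta = 35 (mod 37)


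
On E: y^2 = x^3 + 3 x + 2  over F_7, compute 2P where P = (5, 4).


Doubling: s = (3 x1^2 + a) / (2 y1)
s = (3*5^2 + 3) / (2*4) mod 7 = 1
x3 = s^2 - 2 x1 mod 7 = 1^2 - 2*5 = 5
y3 = s (x1 - x3) - y1 mod 7 = 1 * (5 - 5) - 4 = 3

2P = (5, 3)


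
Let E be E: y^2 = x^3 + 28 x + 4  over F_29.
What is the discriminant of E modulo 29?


4 a^3 + 27 b^2 = 4*28^3 + 27*4^2 = 87808 + 432 = 88240
Delta = -16 * (88240) = -1411840
Delta mod 29 = 25

Delta = 25 (mod 29)


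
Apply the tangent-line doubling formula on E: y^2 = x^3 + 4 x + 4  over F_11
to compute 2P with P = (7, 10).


Doubling: s = (3 x1^2 + a) / (2 y1)
s = (3*7^2 + 4) / (2*10) mod 11 = 7
x3 = s^2 - 2 x1 mod 11 = 7^2 - 2*7 = 2
y3 = s (x1 - x3) - y1 mod 11 = 7 * (7 - 2) - 10 = 3

2P = (2, 3)


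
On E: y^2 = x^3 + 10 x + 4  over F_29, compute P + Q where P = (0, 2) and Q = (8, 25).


P != Q, so use the chord formula.
s = (y2 - y1) / (x2 - x1) = (23) / (8) mod 29 = 21
x3 = s^2 - x1 - x2 mod 29 = 21^2 - 0 - 8 = 27
y3 = s (x1 - x3) - y1 mod 29 = 21 * (0 - 27) - 2 = 11

P + Q = (27, 11)


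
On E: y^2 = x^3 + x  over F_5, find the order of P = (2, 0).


Compute successive multiples of P until we hit O:
  1P = (2, 0)
  2P = O

ord(P) = 2


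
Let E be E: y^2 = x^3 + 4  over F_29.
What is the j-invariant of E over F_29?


Delta = -16(4 a^3 + 27 b^2) mod 29 = 19
-1728 * (4 a)^3 = -1728 * (4*0)^3 mod 29 = 0
j = 0 * 19^(-1) mod 29 = 0

j = 0 (mod 29)


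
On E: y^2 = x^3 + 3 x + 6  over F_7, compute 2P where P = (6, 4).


k = 2 = 10_2 (binary, LSB first: 01)
Double-and-add from P = (6, 4):
  bit 0 = 0: acc unchanged = O
  bit 1 = 1: acc = O + (3, 0) = (3, 0)

2P = (3, 0)


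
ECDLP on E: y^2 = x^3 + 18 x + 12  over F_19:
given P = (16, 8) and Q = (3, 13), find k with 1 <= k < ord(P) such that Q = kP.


Enumerate multiples of P until we hit Q = (3, 13):
  1P = (16, 8)
  2P = (3, 6)
  3P = (17, 5)
  4P = (14, 5)
  5P = (15, 3)
  6P = (13, 7)
  7P = (7, 14)
  8P = (7, 5)
  9P = (13, 12)
  10P = (15, 16)
  11P = (14, 14)
  12P = (17, 14)
  13P = (3, 13)
Match found at i = 13.

k = 13


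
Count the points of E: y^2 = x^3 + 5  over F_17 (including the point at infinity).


For each x in F_17, count y with y^2 = x^3 + 0 x + 5 mod 17:
  x = 2: RHS = 13, y in [8, 9]  -> 2 point(s)
  x = 3: RHS = 15, y in [7, 10]  -> 2 point(s)
  x = 4: RHS = 1, y in [1, 16]  -> 2 point(s)
  x = 6: RHS = 0, y in [0]  -> 1 point(s)
  x = 7: RHS = 8, y in [5, 12]  -> 2 point(s)
  x = 10: RHS = 2, y in [6, 11]  -> 2 point(s)
  x = 12: RHS = 16, y in [4, 13]  -> 2 point(s)
  x = 13: RHS = 9, y in [3, 14]  -> 2 point(s)
  x = 16: RHS = 4, y in [2, 15]  -> 2 point(s)
Affine points: 17. Add the point at infinity: total = 18.

#E(F_17) = 18


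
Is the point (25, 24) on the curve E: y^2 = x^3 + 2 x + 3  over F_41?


Check whether y^2 = x^3 + 2 x + 3 (mod 41) for (x, y) = (25, 24).
LHS: y^2 = 24^2 mod 41 = 2
RHS: x^3 + 2 x + 3 = 25^3 + 2*25 + 3 mod 41 = 16
LHS != RHS

No, not on the curve


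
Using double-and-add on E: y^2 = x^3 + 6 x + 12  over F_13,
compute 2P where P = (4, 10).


k = 2 = 10_2 (binary, LSB first: 01)
Double-and-add from P = (4, 10):
  bit 0 = 0: acc unchanged = O
  bit 1 = 1: acc = O + (8, 0) = (8, 0)

2P = (8, 0)


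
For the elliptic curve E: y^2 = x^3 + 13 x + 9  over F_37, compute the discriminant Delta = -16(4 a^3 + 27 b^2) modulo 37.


4 a^3 + 27 b^2 = 4*13^3 + 27*9^2 = 8788 + 2187 = 10975
Delta = -16 * (10975) = -175600
Delta mod 37 = 2

Delta = 2 (mod 37)


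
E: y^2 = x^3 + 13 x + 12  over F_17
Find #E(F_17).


For each x in F_17, count y with y^2 = x^3 + 13 x + 12 mod 17:
  x = 1: RHS = 9, y in [3, 14]  -> 2 point(s)
  x = 4: RHS = 9, y in [3, 14]  -> 2 point(s)
  x = 5: RHS = 15, y in [7, 10]  -> 2 point(s)
  x = 6: RHS = 0, y in [0]  -> 1 point(s)
  x = 7: RHS = 4, y in [2, 15]  -> 2 point(s)
  x = 8: RHS = 16, y in [4, 13]  -> 2 point(s)
  x = 9: RHS = 8, y in [5, 12]  -> 2 point(s)
  x = 12: RHS = 9, y in [3, 14]  -> 2 point(s)
  x = 13: RHS = 15, y in [7, 10]  -> 2 point(s)
  x = 16: RHS = 15, y in [7, 10]  -> 2 point(s)
Affine points: 19. Add the point at infinity: total = 20.

#E(F_17) = 20


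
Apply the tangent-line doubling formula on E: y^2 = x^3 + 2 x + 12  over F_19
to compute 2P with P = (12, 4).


Doubling: s = (3 x1^2 + a) / (2 y1)
s = (3*12^2 + 2) / (2*4) mod 19 = 2
x3 = s^2 - 2 x1 mod 19 = 2^2 - 2*12 = 18
y3 = s (x1 - x3) - y1 mod 19 = 2 * (12 - 18) - 4 = 3

2P = (18, 3)


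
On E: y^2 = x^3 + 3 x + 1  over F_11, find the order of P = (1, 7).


Compute successive multiples of P until we hit O:
  1P = (1, 7)
  2P = (2, 2)
  3P = (0, 10)
  4P = (8, 3)
  5P = (3, 2)
  6P = (5, 3)
  7P = (6, 9)
  8P = (9, 3)
  ... (continuing to 18P)
  18P = O

ord(P) = 18


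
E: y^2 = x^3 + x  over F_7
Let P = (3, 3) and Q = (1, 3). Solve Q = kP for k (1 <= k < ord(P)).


Enumerate multiples of P until we hit Q = (1, 3):
  1P = (3, 3)
  2P = (1, 4)
  3P = (5, 5)
  4P = (0, 0)
  5P = (5, 2)
  6P = (1, 3)
Match found at i = 6.

k = 6


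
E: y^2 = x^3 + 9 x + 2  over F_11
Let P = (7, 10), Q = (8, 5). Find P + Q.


P != Q, so use the chord formula.
s = (y2 - y1) / (x2 - x1) = (6) / (1) mod 11 = 6
x3 = s^2 - x1 - x2 mod 11 = 6^2 - 7 - 8 = 10
y3 = s (x1 - x3) - y1 mod 11 = 6 * (7 - 10) - 10 = 5

P + Q = (10, 5)


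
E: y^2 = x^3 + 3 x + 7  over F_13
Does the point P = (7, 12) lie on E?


Check whether y^2 = x^3 + 3 x + 7 (mod 13) for (x, y) = (7, 12).
LHS: y^2 = 12^2 mod 13 = 1
RHS: x^3 + 3 x + 7 = 7^3 + 3*7 + 7 mod 13 = 7
LHS != RHS

No, not on the curve


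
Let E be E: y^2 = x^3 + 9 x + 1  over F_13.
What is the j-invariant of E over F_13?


Delta = -16(4 a^3 + 27 b^2) mod 13 = 11
-1728 * (4 a)^3 = -1728 * (4*9)^3 mod 13 = 12
j = 12 * 11^(-1) mod 13 = 7

j = 7 (mod 13)


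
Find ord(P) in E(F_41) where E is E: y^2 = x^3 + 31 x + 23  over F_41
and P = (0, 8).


Compute successive multiples of P until we hit O:
  1P = (0, 8)
  2P = (10, 29)
  3P = (35, 21)
  4P = (5, 37)
  5P = (27, 24)
  6P = (22, 23)
  7P = (37, 32)
  8P = (40, 27)
  ... (continuing to 53P)
  53P = O

ord(P) = 53


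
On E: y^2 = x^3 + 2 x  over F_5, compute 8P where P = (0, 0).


k = 8 = 1000_2 (binary, LSB first: 0001)
Double-and-add from P = (0, 0):
  bit 0 = 0: acc unchanged = O
  bit 1 = 0: acc unchanged = O
  bit 2 = 0: acc unchanged = O
  bit 3 = 1: acc = O + O = O

8P = O


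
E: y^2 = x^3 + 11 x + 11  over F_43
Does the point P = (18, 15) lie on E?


Check whether y^2 = x^3 + 11 x + 11 (mod 43) for (x, y) = (18, 15).
LHS: y^2 = 15^2 mod 43 = 10
RHS: x^3 + 11 x + 11 = 18^3 + 11*18 + 11 mod 43 = 21
LHS != RHS

No, not on the curve


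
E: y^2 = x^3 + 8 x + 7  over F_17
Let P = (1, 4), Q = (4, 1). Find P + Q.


P != Q, so use the chord formula.
s = (y2 - y1) / (x2 - x1) = (14) / (3) mod 17 = 16
x3 = s^2 - x1 - x2 mod 17 = 16^2 - 1 - 4 = 13
y3 = s (x1 - x3) - y1 mod 17 = 16 * (1 - 13) - 4 = 8

P + Q = (13, 8)


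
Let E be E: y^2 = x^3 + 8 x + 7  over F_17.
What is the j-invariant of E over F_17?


Delta = -16(4 a^3 + 27 b^2) mod 17 = 5
-1728 * (4 a)^3 = -1728 * (4*8)^3 mod 17 = 3
j = 3 * 5^(-1) mod 17 = 4

j = 4 (mod 17)


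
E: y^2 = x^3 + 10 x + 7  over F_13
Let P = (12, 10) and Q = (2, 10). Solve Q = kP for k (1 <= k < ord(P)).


Enumerate multiples of P until we hit Q = (2, 10):
  1P = (12, 10)
  2P = (2, 3)
  3P = (3, 8)
  4P = (8, 1)
  5P = (7, 11)
  6P = (6, 7)
  7P = (5, 0)
  8P = (6, 6)
  9P = (7, 2)
  10P = (8, 12)
  11P = (3, 5)
  12P = (2, 10)
Match found at i = 12.

k = 12


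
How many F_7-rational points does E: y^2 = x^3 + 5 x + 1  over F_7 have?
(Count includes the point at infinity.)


For each x in F_7, count y with y^2 = x^3 + 5 x + 1 mod 7:
  x = 0: RHS = 1, y in [1, 6]  -> 2 point(s)
  x = 1: RHS = 0, y in [0]  -> 1 point(s)
  x = 3: RHS = 1, y in [1, 6]  -> 2 point(s)
  x = 4: RHS = 1, y in [1, 6]  -> 2 point(s)
  x = 5: RHS = 4, y in [2, 5]  -> 2 point(s)
  x = 6: RHS = 2, y in [3, 4]  -> 2 point(s)
Affine points: 11. Add the point at infinity: total = 12.

#E(F_7) = 12


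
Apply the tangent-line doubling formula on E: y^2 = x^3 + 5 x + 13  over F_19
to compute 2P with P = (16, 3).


Doubling: s = (3 x1^2 + a) / (2 y1)
s = (3*16^2 + 5) / (2*3) mod 19 = 18
x3 = s^2 - 2 x1 mod 19 = 18^2 - 2*16 = 7
y3 = s (x1 - x3) - y1 mod 19 = 18 * (16 - 7) - 3 = 7

2P = (7, 7)


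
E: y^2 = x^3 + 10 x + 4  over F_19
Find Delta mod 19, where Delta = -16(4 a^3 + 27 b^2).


4 a^3 + 27 b^2 = 4*10^3 + 27*4^2 = 4000 + 432 = 4432
Delta = -16 * (4432) = -70912
Delta mod 19 = 15

Delta = 15 (mod 19)


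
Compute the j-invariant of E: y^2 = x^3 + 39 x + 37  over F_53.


Delta = -16(4 a^3 + 27 b^2) mod 53 = 46
-1728 * (4 a)^3 = -1728 * (4*39)^3 mod 53 = 16
j = 16 * 46^(-1) mod 53 = 28

j = 28 (mod 53)


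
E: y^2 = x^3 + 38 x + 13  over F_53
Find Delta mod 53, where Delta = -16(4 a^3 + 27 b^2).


4 a^3 + 27 b^2 = 4*38^3 + 27*13^2 = 219488 + 4563 = 224051
Delta = -16 * (224051) = -3584816
Delta mod 53 = 51

Delta = 51 (mod 53)


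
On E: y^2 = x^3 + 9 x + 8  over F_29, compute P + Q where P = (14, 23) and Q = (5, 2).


P != Q, so use the chord formula.
s = (y2 - y1) / (x2 - x1) = (8) / (20) mod 29 = 12
x3 = s^2 - x1 - x2 mod 29 = 12^2 - 14 - 5 = 9
y3 = s (x1 - x3) - y1 mod 29 = 12 * (14 - 9) - 23 = 8

P + Q = (9, 8)


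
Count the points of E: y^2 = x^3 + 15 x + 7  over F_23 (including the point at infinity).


For each x in F_23, count y with y^2 = x^3 + 15 x + 7 mod 23:
  x = 1: RHS = 0, y in [0]  -> 1 point(s)
  x = 4: RHS = 16, y in [4, 19]  -> 2 point(s)
  x = 5: RHS = 0, y in [0]  -> 1 point(s)
  x = 7: RHS = 18, y in [8, 15]  -> 2 point(s)
  x = 8: RHS = 18, y in [8, 15]  -> 2 point(s)
  x = 11: RHS = 8, y in [10, 13]  -> 2 point(s)
  x = 12: RHS = 6, y in [11, 12]  -> 2 point(s)
  x = 17: RHS = 0, y in [0]  -> 1 point(s)
  x = 20: RHS = 4, y in [2, 21]  -> 2 point(s)
Affine points: 15. Add the point at infinity: total = 16.

#E(F_23) = 16


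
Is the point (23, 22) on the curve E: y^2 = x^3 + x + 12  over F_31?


Check whether y^2 = x^3 + 1 x + 12 (mod 31) for (x, y) = (23, 22).
LHS: y^2 = 22^2 mod 31 = 19
RHS: x^3 + 1 x + 12 = 23^3 + 1*23 + 12 mod 31 = 19
LHS = RHS

Yes, on the curve


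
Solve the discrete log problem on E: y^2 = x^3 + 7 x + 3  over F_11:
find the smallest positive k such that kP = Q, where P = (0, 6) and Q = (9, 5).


Enumerate multiples of P until we hit Q = (9, 5):
  1P = (0, 6)
  2P = (5, 3)
  3P = (9, 6)
  4P = (2, 5)
  5P = (1, 0)
  6P = (2, 6)
  7P = (9, 5)
Match found at i = 7.

k = 7


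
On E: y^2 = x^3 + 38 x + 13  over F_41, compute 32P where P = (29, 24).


k = 32 = 100000_2 (binary, LSB first: 000001)
Double-and-add from P = (29, 24):
  bit 0 = 0: acc unchanged = O
  bit 1 = 0: acc unchanged = O
  bit 2 = 0: acc unchanged = O
  bit 3 = 0: acc unchanged = O
  bit 4 = 0: acc unchanged = O
  bit 5 = 1: acc = O + (37, 24) = (37, 24)

32P = (37, 24)


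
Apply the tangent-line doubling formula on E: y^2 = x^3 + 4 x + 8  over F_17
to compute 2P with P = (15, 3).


Doubling: s = (3 x1^2 + a) / (2 y1)
s = (3*15^2 + 4) / (2*3) mod 17 = 14
x3 = s^2 - 2 x1 mod 17 = 14^2 - 2*15 = 13
y3 = s (x1 - x3) - y1 mod 17 = 14 * (15 - 13) - 3 = 8

2P = (13, 8)


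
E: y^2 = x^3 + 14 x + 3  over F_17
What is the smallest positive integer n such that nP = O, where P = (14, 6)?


Compute successive multiples of P until we hit O:
  1P = (14, 6)
  2P = (10, 2)
  3P = (11, 14)
  4P = (1, 16)
  5P = (4, 2)
  6P = (8, 10)
  7P = (3, 15)
  8P = (15, 1)
  ... (continuing to 23P)
  23P = O

ord(P) = 23


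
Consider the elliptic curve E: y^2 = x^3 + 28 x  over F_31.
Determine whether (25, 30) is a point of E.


Check whether y^2 = x^3 + 28 x + 0 (mod 31) for (x, y) = (25, 30).
LHS: y^2 = 30^2 mod 31 = 1
RHS: x^3 + 28 x + 0 = 25^3 + 28*25 + 0 mod 31 = 19
LHS != RHS

No, not on the curve


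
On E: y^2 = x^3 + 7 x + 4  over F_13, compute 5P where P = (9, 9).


k = 5 = 101_2 (binary, LSB first: 101)
Double-and-add from P = (9, 9):
  bit 0 = 1: acc = O + (9, 9) = (9, 9)
  bit 1 = 0: acc unchanged = (9, 9)
  bit 2 = 1: acc = (9, 9) + (12, 3) = (9, 4)

5P = (9, 4)


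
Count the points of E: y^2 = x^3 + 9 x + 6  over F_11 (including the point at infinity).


For each x in F_11, count y with y^2 = x^3 + 9 x + 6 mod 11:
  x = 1: RHS = 5, y in [4, 7]  -> 2 point(s)
  x = 3: RHS = 5, y in [4, 7]  -> 2 point(s)
  x = 5: RHS = 0, y in [0]  -> 1 point(s)
  x = 6: RHS = 1, y in [1, 10]  -> 2 point(s)
  x = 7: RHS = 5, y in [4, 7]  -> 2 point(s)
Affine points: 9. Add the point at infinity: total = 10.

#E(F_11) = 10


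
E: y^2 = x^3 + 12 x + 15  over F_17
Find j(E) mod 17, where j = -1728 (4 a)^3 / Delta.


Delta = -16(4 a^3 + 27 b^2) mod 17 = 16
-1728 * (4 a)^3 = -1728 * (4*12)^3 mod 17 = 8
j = 8 * 16^(-1) mod 17 = 9

j = 9 (mod 17)


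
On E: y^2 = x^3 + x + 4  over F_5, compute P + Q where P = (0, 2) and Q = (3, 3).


P != Q, so use the chord formula.
s = (y2 - y1) / (x2 - x1) = (1) / (3) mod 5 = 2
x3 = s^2 - x1 - x2 mod 5 = 2^2 - 0 - 3 = 1
y3 = s (x1 - x3) - y1 mod 5 = 2 * (0 - 1) - 2 = 1

P + Q = (1, 1)


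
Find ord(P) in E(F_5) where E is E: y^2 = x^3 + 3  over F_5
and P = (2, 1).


Compute successive multiples of P until we hit O:
  1P = (2, 1)
  2P = (2, 4)
  3P = O

ord(P) = 3


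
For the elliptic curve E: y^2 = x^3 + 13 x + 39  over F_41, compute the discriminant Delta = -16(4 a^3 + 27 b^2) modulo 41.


4 a^3 + 27 b^2 = 4*13^3 + 27*39^2 = 8788 + 41067 = 49855
Delta = -16 * (49855) = -797680
Delta mod 41 = 16

Delta = 16 (mod 41)


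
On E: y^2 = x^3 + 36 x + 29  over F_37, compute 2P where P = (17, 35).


Doubling: s = (3 x1^2 + a) / (2 y1)
s = (3*17^2 + 36) / (2*35) mod 37 = 24
x3 = s^2 - 2 x1 mod 37 = 24^2 - 2*17 = 24
y3 = s (x1 - x3) - y1 mod 37 = 24 * (17 - 24) - 35 = 19

2P = (24, 19)


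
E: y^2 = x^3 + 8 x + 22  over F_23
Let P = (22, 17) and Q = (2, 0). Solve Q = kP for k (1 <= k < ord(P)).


Enumerate multiples of P until we hit Q = (2, 0):
  1P = (22, 17)
  2P = (3, 2)
  3P = (2, 0)
Match found at i = 3.

k = 3


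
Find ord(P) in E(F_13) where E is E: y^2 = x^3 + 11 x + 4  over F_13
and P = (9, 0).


Compute successive multiples of P until we hit O:
  1P = (9, 0)
  2P = O

ord(P) = 2


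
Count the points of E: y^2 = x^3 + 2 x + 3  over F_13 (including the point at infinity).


For each x in F_13, count y with y^2 = x^3 + 2 x + 3 mod 13:
  x = 0: RHS = 3, y in [4, 9]  -> 2 point(s)
  x = 3: RHS = 10, y in [6, 7]  -> 2 point(s)
  x = 4: RHS = 10, y in [6, 7]  -> 2 point(s)
  x = 6: RHS = 10, y in [6, 7]  -> 2 point(s)
  x = 7: RHS = 9, y in [3, 10]  -> 2 point(s)
  x = 9: RHS = 9, y in [3, 10]  -> 2 point(s)
  x = 10: RHS = 9, y in [3, 10]  -> 2 point(s)
  x = 11: RHS = 4, y in [2, 11]  -> 2 point(s)
  x = 12: RHS = 0, y in [0]  -> 1 point(s)
Affine points: 17. Add the point at infinity: total = 18.

#E(F_13) = 18


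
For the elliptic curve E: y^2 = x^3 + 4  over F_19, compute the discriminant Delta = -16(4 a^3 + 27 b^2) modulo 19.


4 a^3 + 27 b^2 = 4*0^3 + 27*4^2 = 0 + 432 = 432
Delta = -16 * (432) = -6912
Delta mod 19 = 4

Delta = 4 (mod 19)


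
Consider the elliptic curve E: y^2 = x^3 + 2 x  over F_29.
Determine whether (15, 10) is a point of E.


Check whether y^2 = x^3 + 2 x + 0 (mod 29) for (x, y) = (15, 10).
LHS: y^2 = 10^2 mod 29 = 13
RHS: x^3 + 2 x + 0 = 15^3 + 2*15 + 0 mod 29 = 12
LHS != RHS

No, not on the curve


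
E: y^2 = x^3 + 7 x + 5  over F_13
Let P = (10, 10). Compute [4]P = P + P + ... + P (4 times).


k = 4 = 100_2 (binary, LSB first: 001)
Double-and-add from P = (10, 10):
  bit 0 = 0: acc unchanged = O
  bit 1 = 0: acc unchanged = O
  bit 2 = 1: acc = O + (5, 3) = (5, 3)

4P = (5, 3)


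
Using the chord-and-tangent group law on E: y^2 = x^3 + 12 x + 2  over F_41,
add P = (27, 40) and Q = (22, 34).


P != Q, so use the chord formula.
s = (y2 - y1) / (x2 - x1) = (35) / (36) mod 41 = 34
x3 = s^2 - x1 - x2 mod 41 = 34^2 - 27 - 22 = 0
y3 = s (x1 - x3) - y1 mod 41 = 34 * (27 - 0) - 40 = 17

P + Q = (0, 17)


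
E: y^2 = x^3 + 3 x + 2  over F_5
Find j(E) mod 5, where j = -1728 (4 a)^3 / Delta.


Delta = -16(4 a^3 + 27 b^2) mod 5 = 4
-1728 * (4 a)^3 = -1728 * (4*3)^3 mod 5 = 1
j = 1 * 4^(-1) mod 5 = 4

j = 4 (mod 5)


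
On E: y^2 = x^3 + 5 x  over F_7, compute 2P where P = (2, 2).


Doubling: s = (3 x1^2 + a) / (2 y1)
s = (3*2^2 + 5) / (2*2) mod 7 = 6
x3 = s^2 - 2 x1 mod 7 = 6^2 - 2*2 = 4
y3 = s (x1 - x3) - y1 mod 7 = 6 * (2 - 4) - 2 = 0

2P = (4, 0)


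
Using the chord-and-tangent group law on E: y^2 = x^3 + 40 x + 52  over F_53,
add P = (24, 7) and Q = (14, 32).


P != Q, so use the chord formula.
s = (y2 - y1) / (x2 - x1) = (25) / (43) mod 53 = 24
x3 = s^2 - x1 - x2 mod 53 = 24^2 - 24 - 14 = 8
y3 = s (x1 - x3) - y1 mod 53 = 24 * (24 - 8) - 7 = 6

P + Q = (8, 6)


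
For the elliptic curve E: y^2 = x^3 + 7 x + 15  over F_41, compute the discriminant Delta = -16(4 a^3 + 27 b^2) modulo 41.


4 a^3 + 27 b^2 = 4*7^3 + 27*15^2 = 1372 + 6075 = 7447
Delta = -16 * (7447) = -119152
Delta mod 41 = 35

Delta = 35 (mod 41)


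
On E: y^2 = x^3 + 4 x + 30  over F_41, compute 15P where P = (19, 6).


k = 15 = 1111_2 (binary, LSB first: 1111)
Double-and-add from P = (19, 6):
  bit 0 = 1: acc = O + (19, 6) = (19, 6)
  bit 1 = 1: acc = (19, 6) + (24, 16) = (2, 28)
  bit 2 = 1: acc = (2, 28) + (16, 7) = (15, 12)
  bit 3 = 1: acc = (15, 12) + (40, 5) = (36, 7)

15P = (36, 7)


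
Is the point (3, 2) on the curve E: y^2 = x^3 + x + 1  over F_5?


Check whether y^2 = x^3 + 1 x + 1 (mod 5) for (x, y) = (3, 2).
LHS: y^2 = 2^2 mod 5 = 4
RHS: x^3 + 1 x + 1 = 3^3 + 1*3 + 1 mod 5 = 1
LHS != RHS

No, not on the curve


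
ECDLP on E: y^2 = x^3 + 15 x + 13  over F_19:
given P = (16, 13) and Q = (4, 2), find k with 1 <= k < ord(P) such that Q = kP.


Enumerate multiples of P until we hit Q = (4, 2):
  1P = (16, 13)
  2P = (4, 2)
Match found at i = 2.

k = 2


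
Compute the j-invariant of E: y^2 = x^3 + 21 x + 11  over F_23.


Delta = -16(4 a^3 + 27 b^2) mod 23 = 13
-1728 * (4 a)^3 = -1728 * (4*21)^3 mod 23 = 18
j = 18 * 13^(-1) mod 23 = 12

j = 12 (mod 23)


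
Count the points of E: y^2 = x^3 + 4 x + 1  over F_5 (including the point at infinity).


For each x in F_5, count y with y^2 = x^3 + 4 x + 1 mod 5:
  x = 0: RHS = 1, y in [1, 4]  -> 2 point(s)
  x = 1: RHS = 1, y in [1, 4]  -> 2 point(s)
  x = 3: RHS = 0, y in [0]  -> 1 point(s)
  x = 4: RHS = 1, y in [1, 4]  -> 2 point(s)
Affine points: 7. Add the point at infinity: total = 8.

#E(F_5) = 8


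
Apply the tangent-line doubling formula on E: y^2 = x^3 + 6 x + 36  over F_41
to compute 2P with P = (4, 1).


Doubling: s = (3 x1^2 + a) / (2 y1)
s = (3*4^2 + 6) / (2*1) mod 41 = 27
x3 = s^2 - 2 x1 mod 41 = 27^2 - 2*4 = 24
y3 = s (x1 - x3) - y1 mod 41 = 27 * (4 - 24) - 1 = 33

2P = (24, 33)


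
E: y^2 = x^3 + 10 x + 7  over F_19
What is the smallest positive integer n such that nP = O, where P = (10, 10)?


Compute successive multiples of P until we hit O:
  1P = (10, 10)
  2P = (16, 11)
  3P = (2, 4)
  4P = (4, 4)
  5P = (6, 13)
  6P = (0, 11)
  7P = (13, 15)
  8P = (3, 8)
  ... (continuing to 27P)
  27P = O

ord(P) = 27


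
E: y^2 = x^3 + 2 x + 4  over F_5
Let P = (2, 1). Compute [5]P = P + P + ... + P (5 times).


k = 5 = 101_2 (binary, LSB first: 101)
Double-and-add from P = (2, 1):
  bit 0 = 1: acc = O + (2, 1) = (2, 1)
  bit 1 = 0: acc unchanged = (2, 1)
  bit 2 = 1: acc = (2, 1) + (4, 4) = (0, 2)

5P = (0, 2)


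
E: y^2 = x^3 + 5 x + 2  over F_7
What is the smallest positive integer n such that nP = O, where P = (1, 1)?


Compute successive multiples of P until we hit O:
  1P = (1, 1)
  2P = (0, 3)
  3P = (3, 3)
  4P = (4, 3)
  5P = (4, 4)
  6P = (3, 4)
  7P = (0, 4)
  8P = (1, 6)
  ... (continuing to 9P)
  9P = O

ord(P) = 9


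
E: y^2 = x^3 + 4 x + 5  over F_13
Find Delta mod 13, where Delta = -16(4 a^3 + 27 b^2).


4 a^3 + 27 b^2 = 4*4^3 + 27*5^2 = 256 + 675 = 931
Delta = -16 * (931) = -14896
Delta mod 13 = 2

Delta = 2 (mod 13)


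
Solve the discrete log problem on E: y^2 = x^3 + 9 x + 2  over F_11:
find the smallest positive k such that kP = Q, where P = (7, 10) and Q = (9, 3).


Enumerate multiples of P until we hit Q = (9, 3):
  1P = (7, 10)
  2P = (9, 3)
Match found at i = 2.

k = 2


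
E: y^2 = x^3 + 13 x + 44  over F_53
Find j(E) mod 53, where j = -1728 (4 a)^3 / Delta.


Delta = -16(4 a^3 + 27 b^2) mod 53 = 42
-1728 * (4 a)^3 = -1728 * (4*13)^3 mod 53 = 32
j = 32 * 42^(-1) mod 53 = 26

j = 26 (mod 53)


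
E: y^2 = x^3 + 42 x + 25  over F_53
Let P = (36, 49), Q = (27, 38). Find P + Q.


P != Q, so use the chord formula.
s = (y2 - y1) / (x2 - x1) = (42) / (44) mod 53 = 13
x3 = s^2 - x1 - x2 mod 53 = 13^2 - 36 - 27 = 0
y3 = s (x1 - x3) - y1 mod 53 = 13 * (36 - 0) - 49 = 48

P + Q = (0, 48)


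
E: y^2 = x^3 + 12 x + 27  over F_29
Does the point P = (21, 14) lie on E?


Check whether y^2 = x^3 + 12 x + 27 (mod 29) for (x, y) = (21, 14).
LHS: y^2 = 14^2 mod 29 = 22
RHS: x^3 + 12 x + 27 = 21^3 + 12*21 + 27 mod 29 = 28
LHS != RHS

No, not on the curve


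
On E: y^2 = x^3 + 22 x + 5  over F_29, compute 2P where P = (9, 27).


Doubling: s = (3 x1^2 + a) / (2 y1)
s = (3*9^2 + 22) / (2*27) mod 29 = 28
x3 = s^2 - 2 x1 mod 29 = 28^2 - 2*9 = 12
y3 = s (x1 - x3) - y1 mod 29 = 28 * (9 - 12) - 27 = 5

2P = (12, 5)


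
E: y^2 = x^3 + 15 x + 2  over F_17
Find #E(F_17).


For each x in F_17, count y with y^2 = x^3 + 15 x + 2 mod 17:
  x = 0: RHS = 2, y in [6, 11]  -> 2 point(s)
  x = 1: RHS = 1, y in [1, 16]  -> 2 point(s)
  x = 5: RHS = 15, y in [7, 10]  -> 2 point(s)
  x = 6: RHS = 2, y in [6, 11]  -> 2 point(s)
  x = 7: RHS = 8, y in [5, 12]  -> 2 point(s)
  x = 9: RHS = 16, y in [4, 13]  -> 2 point(s)
  x = 10: RHS = 13, y in [8, 9]  -> 2 point(s)
  x = 11: RHS = 2, y in [6, 11]  -> 2 point(s)
  x = 14: RHS = 15, y in [7, 10]  -> 2 point(s)
  x = 15: RHS = 15, y in [7, 10]  -> 2 point(s)
Affine points: 20. Add the point at infinity: total = 21.

#E(F_17) = 21


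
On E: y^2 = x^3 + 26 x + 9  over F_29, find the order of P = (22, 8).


Compute successive multiples of P until we hit O:
  1P = (22, 8)
  2P = (8, 2)
  3P = (27, 23)
  4P = (18, 4)
  5P = (19, 24)
  6P = (10, 15)
  7P = (6, 2)
  8P = (17, 12)
  ... (continuing to 25P)
  25P = O

ord(P) = 25


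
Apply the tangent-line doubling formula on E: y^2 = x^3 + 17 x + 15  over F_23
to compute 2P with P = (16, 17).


Doubling: s = (3 x1^2 + a) / (2 y1)
s = (3*16^2 + 17) / (2*17) mod 23 = 17
x3 = s^2 - 2 x1 mod 23 = 17^2 - 2*16 = 4
y3 = s (x1 - x3) - y1 mod 23 = 17 * (16 - 4) - 17 = 3

2P = (4, 3)


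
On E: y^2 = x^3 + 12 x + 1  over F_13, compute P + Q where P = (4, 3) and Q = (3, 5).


P != Q, so use the chord formula.
s = (y2 - y1) / (x2 - x1) = (2) / (12) mod 13 = 11
x3 = s^2 - x1 - x2 mod 13 = 11^2 - 4 - 3 = 10
y3 = s (x1 - x3) - y1 mod 13 = 11 * (4 - 10) - 3 = 9

P + Q = (10, 9)


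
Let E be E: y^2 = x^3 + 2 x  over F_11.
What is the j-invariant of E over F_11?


Delta = -16(4 a^3 + 27 b^2) mod 11 = 5
-1728 * (4 a)^3 = -1728 * (4*2)^3 mod 11 = 5
j = 5 * 5^(-1) mod 11 = 1

j = 1 (mod 11)


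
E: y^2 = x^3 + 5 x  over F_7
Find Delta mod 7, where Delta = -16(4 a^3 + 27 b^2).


4 a^3 + 27 b^2 = 4*5^3 + 27*0^2 = 500 + 0 = 500
Delta = -16 * (500) = -8000
Delta mod 7 = 1

Delta = 1 (mod 7)


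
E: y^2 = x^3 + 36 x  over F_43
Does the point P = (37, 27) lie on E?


Check whether y^2 = x^3 + 36 x + 0 (mod 43) for (x, y) = (37, 27).
LHS: y^2 = 27^2 mod 43 = 41
RHS: x^3 + 36 x + 0 = 37^3 + 36*37 + 0 mod 43 = 41
LHS = RHS

Yes, on the curve


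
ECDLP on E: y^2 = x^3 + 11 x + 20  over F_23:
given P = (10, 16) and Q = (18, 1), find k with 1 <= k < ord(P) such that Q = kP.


Enumerate multiples of P until we hit Q = (18, 1):
  1P = (10, 16)
  2P = (15, 8)
  3P = (7, 16)
  4P = (6, 7)
  5P = (2, 2)
  6P = (4, 6)
  7P = (22, 10)
  8P = (20, 12)
  9P = (18, 1)
Match found at i = 9.

k = 9


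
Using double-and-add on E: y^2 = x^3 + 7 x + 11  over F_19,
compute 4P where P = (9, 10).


k = 4 = 100_2 (binary, LSB first: 001)
Double-and-add from P = (9, 10):
  bit 0 = 0: acc unchanged = O
  bit 1 = 0: acc unchanged = O
  bit 2 = 1: acc = O + (5, 0) = (5, 0)

4P = (5, 0)


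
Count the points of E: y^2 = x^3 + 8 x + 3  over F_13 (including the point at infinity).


For each x in F_13, count y with y^2 = x^3 + 8 x + 3 mod 13:
  x = 0: RHS = 3, y in [4, 9]  -> 2 point(s)
  x = 1: RHS = 12, y in [5, 8]  -> 2 point(s)
  x = 2: RHS = 1, y in [1, 12]  -> 2 point(s)
  x = 5: RHS = 12, y in [5, 8]  -> 2 point(s)
  x = 7: RHS = 12, y in [5, 8]  -> 2 point(s)
  x = 10: RHS = 4, y in [2, 11]  -> 2 point(s)
Affine points: 12. Add the point at infinity: total = 13.

#E(F_13) = 13


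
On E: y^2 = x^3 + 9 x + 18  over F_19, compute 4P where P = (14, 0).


k = 4 = 100_2 (binary, LSB first: 001)
Double-and-add from P = (14, 0):
  bit 0 = 0: acc unchanged = O
  bit 1 = 0: acc unchanged = O
  bit 2 = 1: acc = O + O = O

4P = O


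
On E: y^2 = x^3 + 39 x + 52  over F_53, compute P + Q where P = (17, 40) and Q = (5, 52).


P != Q, so use the chord formula.
s = (y2 - y1) / (x2 - x1) = (12) / (41) mod 53 = 52
x3 = s^2 - x1 - x2 mod 53 = 52^2 - 17 - 5 = 32
y3 = s (x1 - x3) - y1 mod 53 = 52 * (17 - 32) - 40 = 28

P + Q = (32, 28)


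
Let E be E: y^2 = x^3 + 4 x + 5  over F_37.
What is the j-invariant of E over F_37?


Delta = -16(4 a^3 + 27 b^2) mod 37 = 15
-1728 * (4 a)^3 = -1728 * (4*4)^3 mod 37 = 27
j = 27 * 15^(-1) mod 37 = 24

j = 24 (mod 37)


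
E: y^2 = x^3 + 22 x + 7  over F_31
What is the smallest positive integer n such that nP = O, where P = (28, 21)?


Compute successive multiples of P until we hit O:
  1P = (28, 21)
  2P = (22, 17)
  3P = (9, 2)
  4P = (26, 12)
  5P = (5, 5)
  6P = (2, 20)
  7P = (6, 18)
  8P = (4, 2)
  ... (continuing to 34P)
  34P = O

ord(P) = 34


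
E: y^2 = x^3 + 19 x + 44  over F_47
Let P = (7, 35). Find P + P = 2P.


Doubling: s = (3 x1^2 + a) / (2 y1)
s = (3*7^2 + 19) / (2*35) mod 47 = 44
x3 = s^2 - 2 x1 mod 47 = 44^2 - 2*7 = 42
y3 = s (x1 - x3) - y1 mod 47 = 44 * (7 - 42) - 35 = 23

2P = (42, 23)


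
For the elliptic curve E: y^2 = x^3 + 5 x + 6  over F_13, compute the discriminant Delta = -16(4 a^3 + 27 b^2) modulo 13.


4 a^3 + 27 b^2 = 4*5^3 + 27*6^2 = 500 + 972 = 1472
Delta = -16 * (1472) = -23552
Delta mod 13 = 4

Delta = 4 (mod 13)


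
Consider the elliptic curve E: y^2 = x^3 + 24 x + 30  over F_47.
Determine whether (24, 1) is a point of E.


Check whether y^2 = x^3 + 24 x + 30 (mod 47) for (x, y) = (24, 1).
LHS: y^2 = 1^2 mod 47 = 1
RHS: x^3 + 24 x + 30 = 24^3 + 24*24 + 30 mod 47 = 1
LHS = RHS

Yes, on the curve
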